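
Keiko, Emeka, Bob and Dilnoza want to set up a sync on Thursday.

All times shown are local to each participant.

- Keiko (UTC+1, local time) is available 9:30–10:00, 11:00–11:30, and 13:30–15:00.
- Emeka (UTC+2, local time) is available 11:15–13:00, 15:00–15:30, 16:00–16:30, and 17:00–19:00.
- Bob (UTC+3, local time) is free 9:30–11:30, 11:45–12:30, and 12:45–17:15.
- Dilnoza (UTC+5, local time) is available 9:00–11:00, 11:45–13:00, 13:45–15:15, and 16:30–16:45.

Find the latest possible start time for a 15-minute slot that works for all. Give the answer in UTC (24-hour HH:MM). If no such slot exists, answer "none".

10:00

Keiko → UTC: 08:30–09:00, 10:00–10:30, 12:30–14:00.
Emeka → UTC: 09:15–11:00, 13:00–13:30, 14:00–14:30, 15:00–17:00.
Bob → UTC: 06:30–08:30, 08:45–09:30, 09:45–14:15.
Dilnoza → UTC: 04:00–06:00, 06:45–08:00, 08:45–10:15, 11:30–11:45.
Keiko ∩ Emeka: 10:00–10:30, 13:00–13:30.
Keiko ∩ Emeka ∩ Bob: 10:00–10:30, 13:00–13:30.
Keiko ∩ Emeka ∩ Bob ∩ Dilnoza: 10:00–10:15.
Windows ≥ 15 min: 10:00–10:15.
Latest start in the last window 10:00–10:15 is 10:15 − 15 min = 10:00.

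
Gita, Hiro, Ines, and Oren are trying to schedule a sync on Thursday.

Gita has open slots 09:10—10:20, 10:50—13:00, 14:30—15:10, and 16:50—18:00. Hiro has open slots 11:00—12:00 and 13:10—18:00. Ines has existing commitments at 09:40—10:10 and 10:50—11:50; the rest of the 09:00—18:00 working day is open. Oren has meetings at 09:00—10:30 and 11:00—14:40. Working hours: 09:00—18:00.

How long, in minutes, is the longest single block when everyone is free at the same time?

70 minutes

Ines free within 09:00–18:00: 09:00–09:40, 10:10–10:50, 11:50–18:00.
Oren free within 09:00–18:00: 10:30–11:00, 14:40–18:00.
Gita ∩ Hiro: 11:00–12:00, 14:30–15:10, 16:50–18:00.
Gita ∩ Hiro ∩ Ines: 11:50–12:00, 14:30–15:10, 16:50–18:00.
Gita ∩ Hiro ∩ Ines ∩ Oren: 14:40–15:10, 16:50–18:00.
Common window lengths: 30, 70 min; longest is 70.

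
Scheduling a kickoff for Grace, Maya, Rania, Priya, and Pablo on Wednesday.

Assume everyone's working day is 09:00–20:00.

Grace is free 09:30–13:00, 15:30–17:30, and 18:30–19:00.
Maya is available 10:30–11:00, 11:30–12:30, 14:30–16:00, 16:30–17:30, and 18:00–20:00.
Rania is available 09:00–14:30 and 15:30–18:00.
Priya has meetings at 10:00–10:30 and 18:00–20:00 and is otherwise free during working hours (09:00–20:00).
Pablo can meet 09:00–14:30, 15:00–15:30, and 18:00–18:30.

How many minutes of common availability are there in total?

Priya free within 09:00–20:00: 09:00–10:00, 10:30–18:00.
Grace ∩ Maya: 10:30–11:00, 11:30–12:30, 15:30–16:00, 16:30–17:30, 18:30–19:00.
Grace ∩ Maya ∩ Rania: 10:30–11:00, 11:30–12:30, 15:30–16:00, 16:30–17:30.
Grace ∩ Maya ∩ Rania ∩ Priya: 10:30–11:00, 11:30–12:30, 15:30–16:00, 16:30–17:30.
Grace ∩ Maya ∩ Rania ∩ Priya ∩ Pablo: 10:30–11:00, 11:30–12:30.
Total common minutes: 30 + 60 = 90.

90 minutes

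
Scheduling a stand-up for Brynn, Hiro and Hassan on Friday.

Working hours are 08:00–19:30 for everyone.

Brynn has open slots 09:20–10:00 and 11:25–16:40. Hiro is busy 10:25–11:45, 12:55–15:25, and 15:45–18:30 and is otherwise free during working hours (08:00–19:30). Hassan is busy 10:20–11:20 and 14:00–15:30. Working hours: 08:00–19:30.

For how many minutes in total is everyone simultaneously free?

Hiro free within 08:00–19:30: 08:00–10:25, 11:45–12:55, 15:25–15:45, 18:30–19:30.
Hassan free within 08:00–19:30: 08:00–10:20, 11:20–14:00, 15:30–19:30.
Brynn ∩ Hiro: 09:20–10:00, 11:45–12:55, 15:25–15:45.
Brynn ∩ Hiro ∩ Hassan: 09:20–10:00, 11:45–12:55, 15:30–15:45.
Total common minutes: 40 + 70 + 15 = 125.

125 minutes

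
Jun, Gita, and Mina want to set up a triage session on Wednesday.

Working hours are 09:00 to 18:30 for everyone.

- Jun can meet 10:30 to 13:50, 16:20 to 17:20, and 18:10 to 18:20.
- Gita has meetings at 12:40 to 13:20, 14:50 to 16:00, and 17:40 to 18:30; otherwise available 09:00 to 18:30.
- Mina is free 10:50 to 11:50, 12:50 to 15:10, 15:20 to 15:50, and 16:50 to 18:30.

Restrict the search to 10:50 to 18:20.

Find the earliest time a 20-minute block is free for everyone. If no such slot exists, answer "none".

10:50

Gita free within 09:00–18:30: 09:00–12:40, 13:20–14:50, 16:00–17:40.
Jun ∩ Gita: 10:30–12:40, 13:20–13:50, 16:20–17:20.
Jun ∩ Gita ∩ Mina: 10:50–11:50, 13:20–13:50, 16:50–17:20.
Restricted to 10:50–18:20: 10:50–11:50, 13:20–13:50, 16:50–17:20.
Windows ≥ 20 min: 10:50–11:50, 13:20–13:50, 16:50–17:20.
Earliest such window starts at 10:50.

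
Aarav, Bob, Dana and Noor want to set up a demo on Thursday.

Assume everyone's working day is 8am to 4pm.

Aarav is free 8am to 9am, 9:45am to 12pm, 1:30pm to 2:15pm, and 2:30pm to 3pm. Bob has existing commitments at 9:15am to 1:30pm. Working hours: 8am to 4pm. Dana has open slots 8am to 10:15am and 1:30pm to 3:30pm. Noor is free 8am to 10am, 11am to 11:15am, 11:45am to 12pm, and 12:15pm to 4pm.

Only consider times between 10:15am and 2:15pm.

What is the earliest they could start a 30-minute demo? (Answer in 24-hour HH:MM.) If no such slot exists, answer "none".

Bob free within 08:00–16:00: 08:00–09:15, 13:30–16:00.
Aarav ∩ Bob: 08:00–09:00, 13:30–14:15, 14:30–15:00.
Aarav ∩ Bob ∩ Dana: 08:00–09:00, 13:30–14:15, 14:30–15:00.
Aarav ∩ Bob ∩ Dana ∩ Noor: 08:00–09:00, 13:30–14:15, 14:30–15:00.
Restricted to 10:15–14:15: 13:30–14:15.
Windows ≥ 30 min: 13:30–14:15.
Earliest such window starts at 13:30.

13:30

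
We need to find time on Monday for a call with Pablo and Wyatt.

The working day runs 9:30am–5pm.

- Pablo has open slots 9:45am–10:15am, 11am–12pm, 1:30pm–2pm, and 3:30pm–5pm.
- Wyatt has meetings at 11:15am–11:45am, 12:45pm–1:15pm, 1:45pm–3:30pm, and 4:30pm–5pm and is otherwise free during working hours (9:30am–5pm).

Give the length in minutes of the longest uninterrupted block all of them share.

60 minutes

Wyatt free within 09:30–17:00: 09:30–11:15, 11:45–12:45, 13:15–13:45, 15:30–16:30.
Pablo ∩ Wyatt: 09:45–10:15, 11:00–11:15, 11:45–12:00, 13:30–13:45, 15:30–16:30.
Common window lengths: 30, 15, 15, 15, 60 min; longest is 60.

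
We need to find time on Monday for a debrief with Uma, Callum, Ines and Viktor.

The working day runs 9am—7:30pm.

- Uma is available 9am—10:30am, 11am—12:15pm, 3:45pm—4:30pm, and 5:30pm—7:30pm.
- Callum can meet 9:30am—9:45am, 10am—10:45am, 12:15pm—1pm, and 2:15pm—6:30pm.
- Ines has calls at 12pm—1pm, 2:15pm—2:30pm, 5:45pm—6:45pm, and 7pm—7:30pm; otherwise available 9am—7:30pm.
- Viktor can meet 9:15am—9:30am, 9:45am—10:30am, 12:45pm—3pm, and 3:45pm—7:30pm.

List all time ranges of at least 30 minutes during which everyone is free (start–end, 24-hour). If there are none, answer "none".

10:00–10:30, 15:45–16:30

Ines free within 09:00–19:30: 09:00–12:00, 13:00–14:15, 14:30–17:45, 18:45–19:00.
Uma ∩ Callum: 09:30–09:45, 10:00–10:30, 15:45–16:30, 17:30–18:30.
Uma ∩ Callum ∩ Ines: 09:30–09:45, 10:00–10:30, 15:45–16:30, 17:30–17:45.
Uma ∩ Callum ∩ Ines ∩ Viktor: 10:00–10:30, 15:45–16:30, 17:30–17:45.
Windows ≥ 30 min: 10:00–10:30, 15:45–16:30.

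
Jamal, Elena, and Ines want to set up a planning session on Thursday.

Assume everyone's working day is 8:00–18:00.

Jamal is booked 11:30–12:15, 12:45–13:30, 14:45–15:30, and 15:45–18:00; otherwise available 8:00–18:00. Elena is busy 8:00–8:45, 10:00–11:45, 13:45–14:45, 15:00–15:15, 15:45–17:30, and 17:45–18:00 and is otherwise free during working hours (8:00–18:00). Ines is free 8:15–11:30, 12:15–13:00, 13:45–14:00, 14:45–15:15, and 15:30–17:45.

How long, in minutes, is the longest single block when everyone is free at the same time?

Jamal free within 08:00–18:00: 08:00–11:30, 12:15–12:45, 13:30–14:45, 15:30–15:45.
Elena free within 08:00–18:00: 08:45–10:00, 11:45–13:45, 14:45–15:00, 15:15–15:45, 17:30–17:45.
Jamal ∩ Elena: 08:45–10:00, 12:15–12:45, 13:30–13:45, 15:30–15:45.
Jamal ∩ Elena ∩ Ines: 08:45–10:00, 12:15–12:45, 15:30–15:45.
Common window lengths: 75, 30, 15 min; longest is 75.

75 minutes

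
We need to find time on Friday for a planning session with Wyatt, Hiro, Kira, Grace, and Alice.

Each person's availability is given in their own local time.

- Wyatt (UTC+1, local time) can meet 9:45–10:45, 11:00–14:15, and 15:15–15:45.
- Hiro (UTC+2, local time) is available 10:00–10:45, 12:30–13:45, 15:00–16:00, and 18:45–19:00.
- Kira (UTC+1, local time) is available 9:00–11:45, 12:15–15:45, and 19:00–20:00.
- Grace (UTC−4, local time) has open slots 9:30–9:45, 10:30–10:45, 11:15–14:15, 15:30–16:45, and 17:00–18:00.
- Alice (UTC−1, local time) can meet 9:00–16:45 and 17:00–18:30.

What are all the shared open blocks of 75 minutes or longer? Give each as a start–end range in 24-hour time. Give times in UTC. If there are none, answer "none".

Wyatt → UTC: 08:45–09:45, 10:00–13:15, 14:15–14:45.
Hiro → UTC: 08:00–08:45, 10:30–11:45, 13:00–14:00, 16:45–17:00.
Kira → UTC: 08:00–10:45, 11:15–14:45, 18:00–19:00.
Grace → UTC: 13:30–13:45, 14:30–14:45, 15:15–18:15, 19:30–20:45, 21:00–22:00.
Alice → UTC: 10:00–17:45, 18:00–19:30.
Wyatt ∩ Hiro: 10:30–11:45, 13:00–13:15.
Wyatt ∩ Hiro ∩ Kira: 10:30–10:45, 11:15–11:45, 13:00–13:15.
Wyatt ∩ Hiro ∩ Kira ∩ Grace: (none).
Wyatt ∩ Hiro ∩ Kira ∩ Grace ∩ Alice: (none).
Windows ≥ 75 min: (none).

none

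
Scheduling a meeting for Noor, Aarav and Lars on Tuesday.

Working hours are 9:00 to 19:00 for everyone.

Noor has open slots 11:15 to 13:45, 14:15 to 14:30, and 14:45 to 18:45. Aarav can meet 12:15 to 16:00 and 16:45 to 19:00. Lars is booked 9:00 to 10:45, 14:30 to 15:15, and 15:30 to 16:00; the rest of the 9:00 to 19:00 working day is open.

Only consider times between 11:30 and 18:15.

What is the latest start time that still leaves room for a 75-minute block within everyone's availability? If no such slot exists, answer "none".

Lars free within 09:00–19:00: 10:45–14:30, 15:15–15:30, 16:00–19:00.
Noor ∩ Aarav: 12:15–13:45, 14:15–14:30, 14:45–16:00, 16:45–18:45.
Noor ∩ Aarav ∩ Lars: 12:15–13:45, 14:15–14:30, 15:15–15:30, 16:45–18:45.
Restricted to 11:30–18:15: 12:15–13:45, 14:15–14:30, 15:15–15:30, 16:45–18:15.
Windows ≥ 75 min: 12:15–13:45, 16:45–18:15.
Latest start in the last window 16:45–18:15 is 18:15 − 75 min = 17:00.

17:00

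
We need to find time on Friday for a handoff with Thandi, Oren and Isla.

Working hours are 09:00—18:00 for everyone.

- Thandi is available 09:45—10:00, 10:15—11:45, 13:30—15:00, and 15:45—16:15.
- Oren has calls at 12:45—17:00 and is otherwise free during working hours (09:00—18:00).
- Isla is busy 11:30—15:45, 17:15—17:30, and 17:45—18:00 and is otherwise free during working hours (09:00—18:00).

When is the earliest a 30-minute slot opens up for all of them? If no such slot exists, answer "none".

10:15

Oren free within 09:00–18:00: 09:00–12:45, 17:00–18:00.
Isla free within 09:00–18:00: 09:00–11:30, 15:45–17:15, 17:30–17:45.
Thandi ∩ Oren: 09:45–10:00, 10:15–11:45.
Thandi ∩ Oren ∩ Isla: 09:45–10:00, 10:15–11:30.
Windows ≥ 30 min: 10:15–11:30.
Earliest such window starts at 10:15.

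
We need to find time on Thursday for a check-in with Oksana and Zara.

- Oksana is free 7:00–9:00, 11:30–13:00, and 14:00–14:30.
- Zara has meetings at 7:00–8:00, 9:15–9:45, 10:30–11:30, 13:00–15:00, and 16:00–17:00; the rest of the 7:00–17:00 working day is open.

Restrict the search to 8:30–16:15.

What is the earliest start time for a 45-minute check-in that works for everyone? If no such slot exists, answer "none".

Zara free within 07:00–17:00: 08:00–09:15, 09:45–10:30, 11:30–13:00, 15:00–16:00.
Oksana ∩ Zara: 08:00–09:00, 11:30–13:00.
Restricted to 08:30–16:15: 08:30–09:00, 11:30–13:00.
Windows ≥ 45 min: 11:30–13:00.
Earliest such window starts at 11:30.

11:30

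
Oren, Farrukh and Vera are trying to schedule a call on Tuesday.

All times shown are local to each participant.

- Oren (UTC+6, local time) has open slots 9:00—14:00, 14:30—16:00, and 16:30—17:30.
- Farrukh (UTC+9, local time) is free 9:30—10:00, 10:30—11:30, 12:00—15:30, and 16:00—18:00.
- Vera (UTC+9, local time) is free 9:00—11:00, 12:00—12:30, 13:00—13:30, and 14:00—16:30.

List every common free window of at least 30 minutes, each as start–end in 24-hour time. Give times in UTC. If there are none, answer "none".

03:00–03:30, 04:00–04:30, 05:00–06:30, 07:00–07:30

Oren → UTC: 03:00–08:00, 08:30–10:00, 10:30–11:30.
Farrukh → UTC: 00:30–01:00, 01:30–02:30, 03:00–06:30, 07:00–09:00.
Vera → UTC: 00:00–02:00, 03:00–03:30, 04:00–04:30, 05:00–07:30.
Oren ∩ Farrukh: 03:00–06:30, 07:00–08:00, 08:30–09:00.
Oren ∩ Farrukh ∩ Vera: 03:00–03:30, 04:00–04:30, 05:00–06:30, 07:00–07:30.
Windows ≥ 30 min: 03:00–03:30, 04:00–04:30, 05:00–06:30, 07:00–07:30.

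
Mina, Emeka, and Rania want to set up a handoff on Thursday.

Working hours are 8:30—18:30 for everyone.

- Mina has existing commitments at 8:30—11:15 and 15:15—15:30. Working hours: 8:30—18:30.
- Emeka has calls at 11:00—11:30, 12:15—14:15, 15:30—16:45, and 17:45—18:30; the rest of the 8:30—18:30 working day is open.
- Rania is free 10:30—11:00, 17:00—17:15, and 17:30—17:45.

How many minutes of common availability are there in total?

Mina free within 08:30–18:30: 11:15–15:15, 15:30–18:30.
Emeka free within 08:30–18:30: 08:30–11:00, 11:30–12:15, 14:15–15:30, 16:45–17:45.
Mina ∩ Emeka: 11:30–12:15, 14:15–15:15, 16:45–17:45.
Mina ∩ Emeka ∩ Rania: 17:00–17:15, 17:30–17:45.
Total common minutes: 15 + 15 = 30.

30 minutes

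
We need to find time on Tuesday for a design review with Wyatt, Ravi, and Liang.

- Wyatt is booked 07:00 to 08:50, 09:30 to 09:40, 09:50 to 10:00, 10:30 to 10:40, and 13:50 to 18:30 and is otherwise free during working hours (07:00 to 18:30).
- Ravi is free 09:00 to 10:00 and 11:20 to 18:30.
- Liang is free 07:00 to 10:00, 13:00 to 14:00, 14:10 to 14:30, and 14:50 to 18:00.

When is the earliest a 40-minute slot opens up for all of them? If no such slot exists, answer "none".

13:00

Wyatt free within 07:00–18:30: 08:50–09:30, 09:40–09:50, 10:00–10:30, 10:40–13:50.
Wyatt ∩ Ravi: 09:00–09:30, 09:40–09:50, 11:20–13:50.
Wyatt ∩ Ravi ∩ Liang: 09:00–09:30, 09:40–09:50, 13:00–13:50.
Windows ≥ 40 min: 13:00–13:50.
Earliest such window starts at 13:00.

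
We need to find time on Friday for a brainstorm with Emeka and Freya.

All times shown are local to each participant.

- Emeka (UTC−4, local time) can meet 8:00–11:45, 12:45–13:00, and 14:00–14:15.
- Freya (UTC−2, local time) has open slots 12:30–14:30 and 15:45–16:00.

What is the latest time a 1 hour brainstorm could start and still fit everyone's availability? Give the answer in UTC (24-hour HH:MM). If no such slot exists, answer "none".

Emeka → UTC: 12:00–15:45, 16:45–17:00, 18:00–18:15.
Freya → UTC: 14:30–16:30, 17:45–18:00.
Emeka ∩ Freya: 14:30–15:45.
Windows ≥ 60 min: 14:30–15:45.
Latest start in the last window 14:30–15:45 is 15:45 − 60 min = 14:45.

14:45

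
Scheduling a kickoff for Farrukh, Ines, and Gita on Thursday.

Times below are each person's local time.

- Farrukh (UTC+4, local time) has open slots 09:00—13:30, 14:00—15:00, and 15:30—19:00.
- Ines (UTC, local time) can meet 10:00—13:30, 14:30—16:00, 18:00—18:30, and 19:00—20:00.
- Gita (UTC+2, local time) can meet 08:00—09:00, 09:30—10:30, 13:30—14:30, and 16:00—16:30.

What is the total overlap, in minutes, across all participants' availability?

Farrukh → UTC: 05:00–09:30, 10:00–11:00, 11:30–15:00.
Ines → UTC: 10:00–13:30, 14:30–16:00, 18:00–18:30, 19:00–20:00.
Gita → UTC: 06:00–07:00, 07:30–08:30, 11:30–12:30, 14:00–14:30.
Farrukh ∩ Ines: 10:00–11:00, 11:30–13:30, 14:30–15:00.
Farrukh ∩ Ines ∩ Gita: 11:30–12:30.
Total common minutes: 60.

60 minutes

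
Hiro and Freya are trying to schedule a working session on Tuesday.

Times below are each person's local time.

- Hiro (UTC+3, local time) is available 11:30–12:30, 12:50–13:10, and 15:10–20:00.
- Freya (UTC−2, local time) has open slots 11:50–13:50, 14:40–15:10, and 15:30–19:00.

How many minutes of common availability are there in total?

140 minutes

Hiro → UTC: 08:30–09:30, 09:50–10:10, 12:10–17:00.
Freya → UTC: 13:50–15:50, 16:40–17:10, 17:30–21:00.
Hiro ∩ Freya: 13:50–15:50, 16:40–17:00.
Total common minutes: 120 + 20 = 140.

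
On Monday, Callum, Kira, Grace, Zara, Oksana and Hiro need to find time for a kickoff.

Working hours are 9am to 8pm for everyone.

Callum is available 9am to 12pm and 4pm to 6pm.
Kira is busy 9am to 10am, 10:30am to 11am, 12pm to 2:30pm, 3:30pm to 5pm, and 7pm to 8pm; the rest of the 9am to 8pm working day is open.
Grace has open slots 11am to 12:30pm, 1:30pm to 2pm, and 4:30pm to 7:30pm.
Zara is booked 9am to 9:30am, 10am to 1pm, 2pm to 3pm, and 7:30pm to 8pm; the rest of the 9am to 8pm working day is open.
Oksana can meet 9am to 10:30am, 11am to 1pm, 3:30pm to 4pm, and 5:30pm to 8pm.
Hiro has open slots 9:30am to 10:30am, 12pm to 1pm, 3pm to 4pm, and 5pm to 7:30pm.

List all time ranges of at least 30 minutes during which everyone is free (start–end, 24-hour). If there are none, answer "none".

Kira free within 09:00–20:00: 10:00–10:30, 11:00–12:00, 14:30–15:30, 17:00–19:00.
Zara free within 09:00–20:00: 09:30–10:00, 13:00–14:00, 15:00–19:30.
Callum ∩ Kira: 10:00–10:30, 11:00–12:00, 17:00–18:00.
Callum ∩ Kira ∩ Grace: 11:00–12:00, 17:00–18:00.
Callum ∩ Kira ∩ Grace ∩ Zara: 17:00–18:00.
Callum ∩ Kira ∩ Grace ∩ Zara ∩ Oksana: 17:30–18:00.
Callum ∩ Kira ∩ Grace ∩ Zara ∩ Oksana ∩ Hiro: 17:30–18:00.
Windows ≥ 30 min: 17:30–18:00.

17:30–18:00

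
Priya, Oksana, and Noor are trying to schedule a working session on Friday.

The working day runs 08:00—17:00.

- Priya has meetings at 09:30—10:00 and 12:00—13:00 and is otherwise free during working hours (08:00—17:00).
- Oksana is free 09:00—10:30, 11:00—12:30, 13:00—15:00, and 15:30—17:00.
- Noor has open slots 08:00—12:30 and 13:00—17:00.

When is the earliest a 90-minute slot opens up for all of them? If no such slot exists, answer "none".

Priya free within 08:00–17:00: 08:00–09:30, 10:00–12:00, 13:00–17:00.
Priya ∩ Oksana: 09:00–09:30, 10:00–10:30, 11:00–12:00, 13:00–15:00, 15:30–17:00.
Priya ∩ Oksana ∩ Noor: 09:00–09:30, 10:00–10:30, 11:00–12:00, 13:00–15:00, 15:30–17:00.
Windows ≥ 90 min: 13:00–15:00, 15:30–17:00.
Earliest such window starts at 13:00.

13:00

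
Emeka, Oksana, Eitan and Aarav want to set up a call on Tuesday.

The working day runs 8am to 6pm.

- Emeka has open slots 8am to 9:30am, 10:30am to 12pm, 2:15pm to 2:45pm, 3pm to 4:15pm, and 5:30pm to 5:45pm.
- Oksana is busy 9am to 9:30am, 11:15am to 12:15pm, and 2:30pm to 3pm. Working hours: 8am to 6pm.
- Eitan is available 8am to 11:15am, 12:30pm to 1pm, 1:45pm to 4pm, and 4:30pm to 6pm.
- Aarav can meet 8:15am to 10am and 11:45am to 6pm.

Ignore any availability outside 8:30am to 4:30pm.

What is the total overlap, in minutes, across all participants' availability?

Oksana free within 08:00–18:00: 08:00–09:00, 09:30–11:15, 12:15–14:30, 15:00–18:00.
Emeka ∩ Oksana: 08:00–09:00, 10:30–11:15, 14:15–14:30, 15:00–16:15, 17:30–17:45.
Emeka ∩ Oksana ∩ Eitan: 08:00–09:00, 10:30–11:15, 14:15–14:30, 15:00–16:00, 17:30–17:45.
Emeka ∩ Oksana ∩ Eitan ∩ Aarav: 08:15–09:00, 14:15–14:30, 15:00–16:00, 17:30–17:45.
Restricted to 08:30–16:30: 08:30–09:00, 14:15–14:30, 15:00–16:00.
Total common minutes: 30 + 15 + 60 = 105.

105 minutes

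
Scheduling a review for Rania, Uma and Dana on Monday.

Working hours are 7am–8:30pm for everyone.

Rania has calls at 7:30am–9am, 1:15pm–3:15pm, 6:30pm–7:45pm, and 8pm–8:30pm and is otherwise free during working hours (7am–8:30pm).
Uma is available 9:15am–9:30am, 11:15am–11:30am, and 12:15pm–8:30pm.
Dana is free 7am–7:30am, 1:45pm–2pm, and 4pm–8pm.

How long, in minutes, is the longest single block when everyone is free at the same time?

Rania free within 07:00–20:30: 07:00–07:30, 09:00–13:15, 15:15–18:30, 19:45–20:00.
Rania ∩ Uma: 09:15–09:30, 11:15–11:30, 12:15–13:15, 15:15–18:30, 19:45–20:00.
Rania ∩ Uma ∩ Dana: 16:00–18:30, 19:45–20:00.
Common window lengths: 150, 15 min; longest is 150.

150 minutes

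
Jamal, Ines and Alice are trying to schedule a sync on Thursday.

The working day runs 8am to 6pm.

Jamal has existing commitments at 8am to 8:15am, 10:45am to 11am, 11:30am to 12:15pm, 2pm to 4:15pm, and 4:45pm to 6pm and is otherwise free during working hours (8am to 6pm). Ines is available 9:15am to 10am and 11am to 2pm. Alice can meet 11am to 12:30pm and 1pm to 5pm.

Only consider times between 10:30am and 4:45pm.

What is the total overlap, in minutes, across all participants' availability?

105 minutes

Jamal free within 08:00–18:00: 08:15–10:45, 11:00–11:30, 12:15–14:00, 16:15–16:45.
Jamal ∩ Ines: 09:15–10:00, 11:00–11:30, 12:15–14:00.
Jamal ∩ Ines ∩ Alice: 11:00–11:30, 12:15–12:30, 13:00–14:00.
Restricted to 10:30–16:45: 11:00–11:30, 12:15–12:30, 13:00–14:00.
Total common minutes: 30 + 15 + 60 = 105.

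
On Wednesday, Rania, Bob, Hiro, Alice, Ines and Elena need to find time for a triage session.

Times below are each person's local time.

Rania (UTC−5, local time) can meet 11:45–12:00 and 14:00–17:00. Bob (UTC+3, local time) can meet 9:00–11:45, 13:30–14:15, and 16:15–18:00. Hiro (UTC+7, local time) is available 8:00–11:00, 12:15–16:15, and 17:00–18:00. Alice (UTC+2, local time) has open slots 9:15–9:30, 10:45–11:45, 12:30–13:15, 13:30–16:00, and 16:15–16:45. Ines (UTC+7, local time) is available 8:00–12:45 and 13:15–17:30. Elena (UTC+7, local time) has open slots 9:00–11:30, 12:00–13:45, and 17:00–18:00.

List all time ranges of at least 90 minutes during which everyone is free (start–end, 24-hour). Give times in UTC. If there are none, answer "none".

Rania → UTC: 16:45–17:00, 19:00–22:00.
Bob → UTC: 06:00–08:45, 10:30–11:15, 13:15–15:00.
Hiro → UTC: 01:00–04:00, 05:15–09:15, 10:00–11:00.
Alice → UTC: 07:15–07:30, 08:45–09:45, 10:30–11:15, 11:30–14:00, 14:15–14:45.
Ines → UTC: 01:00–05:45, 06:15–10:30.
Elena → UTC: 02:00–04:30, 05:00–06:45, 10:00–11:00.
Rania ∩ Bob: (none).
Rania ∩ Bob ∩ Hiro: (none).
Rania ∩ Bob ∩ Hiro ∩ Alice: (none).
Rania ∩ Bob ∩ Hiro ∩ Alice ∩ Ines: (none).
Rania ∩ Bob ∩ Hiro ∩ Alice ∩ Ines ∩ Elena: (none).
Windows ≥ 90 min: (none).

none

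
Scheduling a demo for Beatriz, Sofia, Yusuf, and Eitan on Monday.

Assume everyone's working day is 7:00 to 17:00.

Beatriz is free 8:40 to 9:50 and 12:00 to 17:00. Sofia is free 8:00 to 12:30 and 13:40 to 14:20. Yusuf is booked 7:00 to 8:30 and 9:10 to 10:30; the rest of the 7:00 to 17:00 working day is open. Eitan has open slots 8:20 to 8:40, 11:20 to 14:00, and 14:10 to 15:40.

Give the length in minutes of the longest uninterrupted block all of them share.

30 minutes

Yusuf free within 07:00–17:00: 08:30–09:10, 10:30–17:00.
Beatriz ∩ Sofia: 08:40–09:50, 12:00–12:30, 13:40–14:20.
Beatriz ∩ Sofia ∩ Yusuf: 08:40–09:10, 12:00–12:30, 13:40–14:20.
Beatriz ∩ Sofia ∩ Yusuf ∩ Eitan: 12:00–12:30, 13:40–14:00, 14:10–14:20.
Common window lengths: 30, 20, 10 min; longest is 30.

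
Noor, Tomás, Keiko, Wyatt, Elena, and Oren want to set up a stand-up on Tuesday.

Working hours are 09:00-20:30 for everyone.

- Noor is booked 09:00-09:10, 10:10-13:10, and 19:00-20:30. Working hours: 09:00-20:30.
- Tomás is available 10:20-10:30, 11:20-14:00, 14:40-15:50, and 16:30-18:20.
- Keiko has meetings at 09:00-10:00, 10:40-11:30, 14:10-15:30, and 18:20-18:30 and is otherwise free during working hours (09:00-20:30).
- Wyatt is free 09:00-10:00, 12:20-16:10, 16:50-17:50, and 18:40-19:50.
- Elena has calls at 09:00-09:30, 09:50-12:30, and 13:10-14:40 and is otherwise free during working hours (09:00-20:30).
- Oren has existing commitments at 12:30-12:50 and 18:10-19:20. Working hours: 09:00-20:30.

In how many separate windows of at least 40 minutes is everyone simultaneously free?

Noor free within 09:00–20:30: 09:10–10:10, 13:10–19:00.
Keiko free within 09:00–20:30: 10:00–10:40, 11:30–14:10, 15:30–18:20, 18:30–20:30.
Elena free within 09:00–20:30: 09:30–09:50, 12:30–13:10, 14:40–20:30.
Oren free within 09:00–20:30: 09:00–12:30, 12:50–18:10, 19:20–20:30.
Noor ∩ Tomás: 13:10–14:00, 14:40–15:50, 16:30–18:20.
Noor ∩ Tomás ∩ Keiko: 13:10–14:00, 15:30–15:50, 16:30–18:20.
Noor ∩ Tomás ∩ Keiko ∩ Wyatt: 13:10–14:00, 15:30–15:50, 16:50–17:50.
Noor ∩ Tomás ∩ Keiko ∩ Wyatt ∩ Elena: 15:30–15:50, 16:50–17:50.
Noor ∩ Tomás ∩ Keiko ∩ Wyatt ∩ Elena ∩ Oren: 15:30–15:50, 16:50–17:50.
Windows ≥ 40 min: 16:50–17:50.
That's 1 window.

1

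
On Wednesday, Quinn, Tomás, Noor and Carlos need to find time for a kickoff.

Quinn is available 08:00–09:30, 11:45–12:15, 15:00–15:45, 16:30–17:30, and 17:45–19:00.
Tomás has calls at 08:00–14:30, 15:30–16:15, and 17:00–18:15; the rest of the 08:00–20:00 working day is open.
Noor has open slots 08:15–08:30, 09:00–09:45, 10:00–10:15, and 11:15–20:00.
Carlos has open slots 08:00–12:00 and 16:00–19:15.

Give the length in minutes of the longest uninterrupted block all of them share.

45 minutes

Tomás free within 08:00–20:00: 14:30–15:30, 16:15–17:00, 18:15–20:00.
Quinn ∩ Tomás: 15:00–15:30, 16:30–17:00, 18:15–19:00.
Quinn ∩ Tomás ∩ Noor: 15:00–15:30, 16:30–17:00, 18:15–19:00.
Quinn ∩ Tomás ∩ Noor ∩ Carlos: 16:30–17:00, 18:15–19:00.
Common window lengths: 30, 45 min; longest is 45.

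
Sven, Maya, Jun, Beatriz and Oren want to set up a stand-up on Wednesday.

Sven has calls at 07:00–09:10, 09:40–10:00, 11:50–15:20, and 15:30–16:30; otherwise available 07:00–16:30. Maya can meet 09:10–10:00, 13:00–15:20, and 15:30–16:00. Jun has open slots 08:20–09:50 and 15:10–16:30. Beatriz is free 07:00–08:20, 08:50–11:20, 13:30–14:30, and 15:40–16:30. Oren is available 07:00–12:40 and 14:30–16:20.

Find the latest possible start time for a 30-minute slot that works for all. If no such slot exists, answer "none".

09:10

Sven free within 07:00–16:30: 09:10–09:40, 10:00–11:50, 15:20–15:30.
Sven ∩ Maya: 09:10–09:40.
Sven ∩ Maya ∩ Jun: 09:10–09:40.
Sven ∩ Maya ∩ Jun ∩ Beatriz: 09:10–09:40.
Sven ∩ Maya ∩ Jun ∩ Beatriz ∩ Oren: 09:10–09:40.
Windows ≥ 30 min: 09:10–09:40.
Latest start in the last window 09:10–09:40 is 09:40 − 30 min = 09:10.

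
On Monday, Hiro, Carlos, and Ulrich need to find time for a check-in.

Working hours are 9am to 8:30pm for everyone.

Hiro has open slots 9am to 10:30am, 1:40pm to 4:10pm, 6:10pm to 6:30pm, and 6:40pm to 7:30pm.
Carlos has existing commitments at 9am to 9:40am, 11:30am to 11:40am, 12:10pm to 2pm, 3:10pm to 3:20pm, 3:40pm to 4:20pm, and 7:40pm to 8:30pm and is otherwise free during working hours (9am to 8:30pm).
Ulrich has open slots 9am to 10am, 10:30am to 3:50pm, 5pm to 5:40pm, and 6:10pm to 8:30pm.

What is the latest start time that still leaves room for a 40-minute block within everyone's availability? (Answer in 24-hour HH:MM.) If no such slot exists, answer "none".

18:50

Carlos free within 09:00–20:30: 09:40–11:30, 11:40–12:10, 14:00–15:10, 15:20–15:40, 16:20–19:40.
Hiro ∩ Carlos: 09:40–10:30, 14:00–15:10, 15:20–15:40, 18:10–18:30, 18:40–19:30.
Hiro ∩ Carlos ∩ Ulrich: 09:40–10:00, 14:00–15:10, 15:20–15:40, 18:10–18:30, 18:40–19:30.
Windows ≥ 40 min: 14:00–15:10, 18:40–19:30.
Latest start in the last window 18:40–19:30 is 19:30 − 40 min = 18:50.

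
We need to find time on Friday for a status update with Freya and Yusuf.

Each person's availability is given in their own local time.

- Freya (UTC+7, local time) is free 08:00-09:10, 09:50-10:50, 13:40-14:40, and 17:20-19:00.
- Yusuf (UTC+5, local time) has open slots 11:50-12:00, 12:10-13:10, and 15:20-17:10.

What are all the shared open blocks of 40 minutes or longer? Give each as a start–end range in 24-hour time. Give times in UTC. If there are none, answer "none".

Freya → UTC: 01:00–02:10, 02:50–03:50, 06:40–07:40, 10:20–12:00.
Yusuf → UTC: 06:50–07:00, 07:10–08:10, 10:20–12:10.
Freya ∩ Yusuf: 06:50–07:00, 07:10–07:40, 10:20–12:00.
Windows ≥ 40 min: 10:20–12:00.

10:20–12:00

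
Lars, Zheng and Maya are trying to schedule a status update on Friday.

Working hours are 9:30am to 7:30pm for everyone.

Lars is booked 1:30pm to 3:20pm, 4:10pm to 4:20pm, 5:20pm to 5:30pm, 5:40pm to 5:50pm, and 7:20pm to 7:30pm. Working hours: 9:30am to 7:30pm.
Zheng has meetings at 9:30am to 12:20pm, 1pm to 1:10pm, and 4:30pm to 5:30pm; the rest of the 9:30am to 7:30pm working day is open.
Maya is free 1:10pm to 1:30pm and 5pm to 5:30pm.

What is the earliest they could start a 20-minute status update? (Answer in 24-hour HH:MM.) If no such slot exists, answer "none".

Lars free within 09:30–19:30: 09:30–13:30, 15:20–16:10, 16:20–17:20, 17:30–17:40, 17:50–19:20.
Zheng free within 09:30–19:30: 12:20–13:00, 13:10–16:30, 17:30–19:30.
Lars ∩ Zheng: 12:20–13:00, 13:10–13:30, 15:20–16:10, 16:20–16:30, 17:30–17:40, 17:50–19:20.
Lars ∩ Zheng ∩ Maya: 13:10–13:30.
Windows ≥ 20 min: 13:10–13:30.
Earliest such window starts at 13:10.

13:10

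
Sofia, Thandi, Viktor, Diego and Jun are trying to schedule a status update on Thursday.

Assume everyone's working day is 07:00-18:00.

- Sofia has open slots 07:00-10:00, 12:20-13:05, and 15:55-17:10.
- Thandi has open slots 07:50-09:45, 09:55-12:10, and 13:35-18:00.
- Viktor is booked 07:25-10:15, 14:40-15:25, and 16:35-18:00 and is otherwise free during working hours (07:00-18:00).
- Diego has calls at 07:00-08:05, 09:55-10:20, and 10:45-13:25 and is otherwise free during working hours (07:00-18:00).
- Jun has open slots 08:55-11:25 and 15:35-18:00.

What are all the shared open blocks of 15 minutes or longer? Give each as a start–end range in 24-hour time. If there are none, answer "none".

15:55–16:35

Viktor free within 07:00–18:00: 07:00–07:25, 10:15–14:40, 15:25–16:35.
Diego free within 07:00–18:00: 08:05–09:55, 10:20–10:45, 13:25–18:00.
Sofia ∩ Thandi: 07:50–09:45, 09:55–10:00, 15:55–17:10.
Sofia ∩ Thandi ∩ Viktor: 15:55–16:35.
Sofia ∩ Thandi ∩ Viktor ∩ Diego: 15:55–16:35.
Sofia ∩ Thandi ∩ Viktor ∩ Diego ∩ Jun: 15:55–16:35.
Windows ≥ 15 min: 15:55–16:35.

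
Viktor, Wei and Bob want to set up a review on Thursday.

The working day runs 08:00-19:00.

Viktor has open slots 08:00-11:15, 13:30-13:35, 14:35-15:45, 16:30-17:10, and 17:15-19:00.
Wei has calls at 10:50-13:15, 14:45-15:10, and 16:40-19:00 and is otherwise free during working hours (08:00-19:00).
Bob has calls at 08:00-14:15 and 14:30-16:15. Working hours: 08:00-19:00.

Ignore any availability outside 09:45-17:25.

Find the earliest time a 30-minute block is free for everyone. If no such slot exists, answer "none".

none

Wei free within 08:00–19:00: 08:00–10:50, 13:15–14:45, 15:10–16:40.
Bob free within 08:00–19:00: 14:15–14:30, 16:15–19:00.
Viktor ∩ Wei: 08:00–10:50, 13:30–13:35, 14:35–14:45, 15:10–15:45, 16:30–16:40.
Viktor ∩ Wei ∩ Bob: 16:30–16:40.
Restricted to 09:45–17:25: 16:30–16:40.
Windows ≥ 30 min: (none).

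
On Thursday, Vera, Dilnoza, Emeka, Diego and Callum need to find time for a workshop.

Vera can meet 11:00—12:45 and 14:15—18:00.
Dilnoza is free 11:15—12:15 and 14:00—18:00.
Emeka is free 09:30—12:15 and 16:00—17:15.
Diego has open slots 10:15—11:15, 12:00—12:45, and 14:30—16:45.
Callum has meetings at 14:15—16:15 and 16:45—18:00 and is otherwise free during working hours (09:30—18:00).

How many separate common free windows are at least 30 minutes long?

1

Callum free within 09:30–18:00: 09:30–14:15, 16:15–16:45.
Vera ∩ Dilnoza: 11:15–12:15, 14:15–18:00.
Vera ∩ Dilnoza ∩ Emeka: 11:15–12:15, 16:00–17:15.
Vera ∩ Dilnoza ∩ Emeka ∩ Diego: 12:00–12:15, 16:00–16:45.
Vera ∩ Dilnoza ∩ Emeka ∩ Diego ∩ Callum: 12:00–12:15, 16:15–16:45.
Windows ≥ 30 min: 16:15–16:45.
That's 1 window.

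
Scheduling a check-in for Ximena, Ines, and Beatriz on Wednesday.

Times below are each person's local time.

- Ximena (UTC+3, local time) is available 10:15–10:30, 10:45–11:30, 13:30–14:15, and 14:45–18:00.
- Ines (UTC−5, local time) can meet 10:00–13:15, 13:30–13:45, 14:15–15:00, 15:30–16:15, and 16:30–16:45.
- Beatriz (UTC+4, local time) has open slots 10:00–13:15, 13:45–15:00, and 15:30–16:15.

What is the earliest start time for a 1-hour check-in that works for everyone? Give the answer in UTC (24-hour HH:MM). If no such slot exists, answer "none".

Ximena → UTC: 07:15–07:30, 07:45–08:30, 10:30–11:15, 11:45–15:00.
Ines → UTC: 15:00–18:15, 18:30–18:45, 19:15–20:00, 20:30–21:15, 21:30–21:45.
Beatriz → UTC: 06:00–09:15, 09:45–11:00, 11:30–12:15.
Ximena ∩ Ines: (none).
Ximena ∩ Ines ∩ Beatriz: (none).
Windows ≥ 60 min: (none).

none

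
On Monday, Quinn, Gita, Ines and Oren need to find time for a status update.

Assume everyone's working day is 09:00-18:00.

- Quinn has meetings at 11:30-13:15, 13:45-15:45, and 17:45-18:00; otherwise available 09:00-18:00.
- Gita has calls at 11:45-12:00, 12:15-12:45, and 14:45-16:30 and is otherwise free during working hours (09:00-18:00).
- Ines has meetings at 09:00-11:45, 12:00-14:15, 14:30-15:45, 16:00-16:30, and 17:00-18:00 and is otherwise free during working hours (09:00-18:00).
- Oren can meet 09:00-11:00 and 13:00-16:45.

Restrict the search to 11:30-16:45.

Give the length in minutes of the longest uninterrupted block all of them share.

15 minutes

Quinn free within 09:00–18:00: 09:00–11:30, 13:15–13:45, 15:45–17:45.
Gita free within 09:00–18:00: 09:00–11:45, 12:00–12:15, 12:45–14:45, 16:30–18:00.
Ines free within 09:00–18:00: 11:45–12:00, 14:15–14:30, 15:45–16:00, 16:30–17:00.
Quinn ∩ Gita: 09:00–11:30, 13:15–13:45, 16:30–17:45.
Quinn ∩ Gita ∩ Ines: 16:30–17:00.
Quinn ∩ Gita ∩ Ines ∩ Oren: 16:30–16:45.
Restricted to 11:30–16:45: 16:30–16:45.
Single common window of 15 minutes.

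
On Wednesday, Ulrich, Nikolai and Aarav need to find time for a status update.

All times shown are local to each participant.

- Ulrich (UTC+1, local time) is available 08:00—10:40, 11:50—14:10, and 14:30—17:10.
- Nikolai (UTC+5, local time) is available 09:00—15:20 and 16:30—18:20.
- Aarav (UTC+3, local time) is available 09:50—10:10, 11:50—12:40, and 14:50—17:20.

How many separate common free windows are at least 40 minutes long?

2

Ulrich → UTC: 07:00–09:40, 10:50–13:10, 13:30–16:10.
Nikolai → UTC: 04:00–10:20, 11:30–13:20.
Aarav → UTC: 06:50–07:10, 08:50–09:40, 11:50–14:20.
Ulrich ∩ Nikolai: 07:00–09:40, 11:30–13:10.
Ulrich ∩ Nikolai ∩ Aarav: 07:00–07:10, 08:50–09:40, 11:50–13:10.
Windows ≥ 40 min: 08:50–09:40, 11:50–13:10.
That's 2 windows.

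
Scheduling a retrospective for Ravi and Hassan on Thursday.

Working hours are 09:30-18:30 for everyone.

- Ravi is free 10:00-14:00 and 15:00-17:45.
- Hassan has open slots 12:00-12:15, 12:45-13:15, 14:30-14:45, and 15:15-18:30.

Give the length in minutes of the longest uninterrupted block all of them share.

150 minutes

Ravi ∩ Hassan: 12:00–12:15, 12:45–13:15, 15:15–17:45.
Common window lengths: 15, 30, 150 min; longest is 150.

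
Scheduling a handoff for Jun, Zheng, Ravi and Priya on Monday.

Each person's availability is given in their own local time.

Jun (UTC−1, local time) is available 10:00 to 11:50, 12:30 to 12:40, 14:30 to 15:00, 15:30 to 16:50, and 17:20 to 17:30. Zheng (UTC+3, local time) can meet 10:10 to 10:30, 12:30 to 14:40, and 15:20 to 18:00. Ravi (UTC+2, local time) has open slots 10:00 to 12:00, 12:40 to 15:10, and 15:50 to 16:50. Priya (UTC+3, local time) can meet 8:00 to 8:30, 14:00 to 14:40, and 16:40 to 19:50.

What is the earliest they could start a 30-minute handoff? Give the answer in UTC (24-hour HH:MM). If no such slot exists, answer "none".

Jun → UTC: 11:00–12:50, 13:30–13:40, 15:30–16:00, 16:30–17:50, 18:20–18:30.
Zheng → UTC: 07:10–07:30, 09:30–11:40, 12:20–15:00.
Ravi → UTC: 08:00–10:00, 10:40–13:10, 13:50–14:50.
Priya → UTC: 05:00–05:30, 11:00–11:40, 13:40–16:50.
Jun ∩ Zheng: 11:00–11:40, 12:20–12:50, 13:30–13:40.
Jun ∩ Zheng ∩ Ravi: 11:00–11:40, 12:20–12:50.
Jun ∩ Zheng ∩ Ravi ∩ Priya: 11:00–11:40.
Windows ≥ 30 min: 11:00–11:40.
Earliest such window starts at 11:00.

11:00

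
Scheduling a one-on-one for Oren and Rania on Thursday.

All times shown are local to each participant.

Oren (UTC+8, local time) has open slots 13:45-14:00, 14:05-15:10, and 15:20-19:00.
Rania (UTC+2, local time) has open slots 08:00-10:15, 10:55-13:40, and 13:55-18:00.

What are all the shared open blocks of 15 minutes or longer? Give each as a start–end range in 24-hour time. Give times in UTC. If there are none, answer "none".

Oren → UTC: 05:45–06:00, 06:05–07:10, 07:20–11:00.
Rania → UTC: 06:00–08:15, 08:55–11:40, 11:55–16:00.
Oren ∩ Rania: 06:05–07:10, 07:20–08:15, 08:55–11:00.
Windows ≥ 15 min: 06:05–07:10, 07:20–08:15, 08:55–11:00.

06:05–07:10, 07:20–08:15, 08:55–11:00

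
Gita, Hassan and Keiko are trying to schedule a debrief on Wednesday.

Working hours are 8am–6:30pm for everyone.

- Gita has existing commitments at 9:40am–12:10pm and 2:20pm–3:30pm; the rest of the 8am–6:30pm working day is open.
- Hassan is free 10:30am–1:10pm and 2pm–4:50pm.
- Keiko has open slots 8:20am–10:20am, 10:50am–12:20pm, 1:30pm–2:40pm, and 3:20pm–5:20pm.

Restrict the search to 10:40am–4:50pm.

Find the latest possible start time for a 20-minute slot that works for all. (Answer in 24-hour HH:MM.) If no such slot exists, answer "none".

16:30

Gita free within 08:00–18:30: 08:00–09:40, 12:10–14:20, 15:30–18:30.
Gita ∩ Hassan: 12:10–13:10, 14:00–14:20, 15:30–16:50.
Gita ∩ Hassan ∩ Keiko: 12:10–12:20, 14:00–14:20, 15:30–16:50.
Restricted to 10:40–16:50: 12:10–12:20, 14:00–14:20, 15:30–16:50.
Windows ≥ 20 min: 14:00–14:20, 15:30–16:50.
Latest start in the last window 15:30–16:50 is 16:50 − 20 min = 16:30.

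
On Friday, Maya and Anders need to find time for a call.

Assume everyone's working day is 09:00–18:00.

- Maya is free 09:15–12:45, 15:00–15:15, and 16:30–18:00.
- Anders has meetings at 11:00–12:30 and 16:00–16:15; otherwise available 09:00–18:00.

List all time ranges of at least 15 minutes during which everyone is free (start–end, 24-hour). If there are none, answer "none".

09:15–11:00, 12:30–12:45, 15:00–15:15, 16:30–18:00

Anders free within 09:00–18:00: 09:00–11:00, 12:30–16:00, 16:15–18:00.
Maya ∩ Anders: 09:15–11:00, 12:30–12:45, 15:00–15:15, 16:30–18:00.
Windows ≥ 15 min: 09:15–11:00, 12:30–12:45, 15:00–15:15, 16:30–18:00.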